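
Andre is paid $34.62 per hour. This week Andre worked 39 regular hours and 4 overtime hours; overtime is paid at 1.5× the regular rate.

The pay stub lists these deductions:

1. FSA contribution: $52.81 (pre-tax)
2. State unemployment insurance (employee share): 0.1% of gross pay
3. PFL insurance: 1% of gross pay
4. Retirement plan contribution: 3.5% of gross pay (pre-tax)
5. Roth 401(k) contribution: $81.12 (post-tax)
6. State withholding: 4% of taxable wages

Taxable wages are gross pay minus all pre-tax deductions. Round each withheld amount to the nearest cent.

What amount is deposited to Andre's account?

$1294.28

Regular pay: 39 × $34.62 = $1350.18
Overtime pay: 4 × $34.62 × 1.5 = $207.72
Gross pay = $1350.18 + $207.72 = $1557.90
Retirement plan contribution: $1557.90 × 0.035 = $54.53
FSA contribution: $52.81
Pre-tax total = $54.53 + $52.81 = $107.34
Taxable wages = $1557.90 − $107.34 = $1450.56
State withholding: $1450.56 × 0.04 = $58.02
PFL insurance: $1557.90 × 0.01 = $15.58
State unemployment insurance (employee share): $1557.90 × 0.001 = $1.56
Roth 401(k) contribution: $81.12
Total deductions = $54.53 + $52.81 + $58.02 + $15.58 + $1.56 + $81.12 = $263.62
Net pay = $1557.90 − $263.62 = $1294.28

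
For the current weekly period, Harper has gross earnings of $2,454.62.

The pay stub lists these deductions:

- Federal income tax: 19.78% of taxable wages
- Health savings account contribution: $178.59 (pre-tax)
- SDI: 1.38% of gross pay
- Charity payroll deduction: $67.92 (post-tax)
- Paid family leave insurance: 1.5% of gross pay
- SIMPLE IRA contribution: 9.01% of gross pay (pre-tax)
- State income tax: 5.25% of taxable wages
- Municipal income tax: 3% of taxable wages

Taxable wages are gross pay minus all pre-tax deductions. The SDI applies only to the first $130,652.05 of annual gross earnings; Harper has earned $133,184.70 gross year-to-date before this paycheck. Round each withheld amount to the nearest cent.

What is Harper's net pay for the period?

Health savings account contribution: $178.59
SIMPLE IRA contribution: $2,454.62 × 0.0901 = $221.16
Pre-tax total = $178.59 + $221.16 = $399.75
Taxable wages = $2,454.62 − $399.75 = $2,054.87
State income tax: $2,054.87 × 0.0525 = $107.88
Federal income tax: $2,054.87 × 0.1978 = $406.45
Municipal income tax: $2,054.87 × 0.03 = $61.65
Paid family leave insurance: $2,454.62 × 0.015 = $36.82
SDI: annual cap $130,652.05 already reached (YTD $133,184.70), so $0.00
Charity payroll deduction: $67.92
Total deductions = $178.59 + $221.16 + $107.88 + $406.45 + $61.65 + $36.82 + $0.00 + $67.92 = $1,080.47
Net pay = $2,454.62 − $1,080.47 = $1,374.15

$1,374.15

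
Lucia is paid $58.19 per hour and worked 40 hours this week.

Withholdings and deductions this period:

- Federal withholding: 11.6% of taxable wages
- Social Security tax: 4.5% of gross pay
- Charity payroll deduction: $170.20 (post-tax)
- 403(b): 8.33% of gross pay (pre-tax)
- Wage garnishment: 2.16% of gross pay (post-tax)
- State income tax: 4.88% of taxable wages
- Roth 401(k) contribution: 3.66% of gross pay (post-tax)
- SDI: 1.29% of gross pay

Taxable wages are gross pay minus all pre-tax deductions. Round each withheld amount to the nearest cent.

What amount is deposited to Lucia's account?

$1,341.63

Gross pay: 40 × $58.19 = $2,327.60
403(b): $2,327.60 × 0.0833 = $193.89
Taxable wages = $2,327.60 − $193.89 = $2,133.71
Federal withholding: $2,133.71 × 0.116 = $247.51
State income tax: $2,133.71 × 0.0488 = $104.13
SDI: $2,327.60 × 0.0129 = $30.03
Social Security tax: $2,327.60 × 0.045 = $104.74
Roth 401(k) contribution: $2,327.60 × 0.0366 = $85.19
Charity payroll deduction: $170.20
Wage garnishment: $2,327.60 × 0.0216 = $50.28
Total deductions = $193.89 + $247.51 + $104.13 + $30.03 + $104.74 + $85.19 + $170.20 + $50.28 = $985.97
Net pay = $2,327.60 − $985.97 = $1,341.63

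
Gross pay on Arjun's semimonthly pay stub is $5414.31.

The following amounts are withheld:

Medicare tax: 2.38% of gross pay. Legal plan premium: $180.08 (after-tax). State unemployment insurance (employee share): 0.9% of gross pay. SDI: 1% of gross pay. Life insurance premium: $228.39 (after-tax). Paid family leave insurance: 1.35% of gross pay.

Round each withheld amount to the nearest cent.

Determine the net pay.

$4701.02

SDI: $5414.31 × 0.01 = $54.14
Paid family leave insurance: $5414.31 × 0.0135 = $73.09
Medicare tax: $5414.31 × 0.0238 = $128.86
State unemployment insurance (employee share): $5414.31 × 0.009 = $48.73
Legal plan premium: $180.08
Life insurance premium: $228.39
Total deductions = $54.14 + $73.09 + $128.86 + $48.73 + $180.08 + $228.39 = $713.29
Net pay = $5414.31 − $713.29 = $4701.02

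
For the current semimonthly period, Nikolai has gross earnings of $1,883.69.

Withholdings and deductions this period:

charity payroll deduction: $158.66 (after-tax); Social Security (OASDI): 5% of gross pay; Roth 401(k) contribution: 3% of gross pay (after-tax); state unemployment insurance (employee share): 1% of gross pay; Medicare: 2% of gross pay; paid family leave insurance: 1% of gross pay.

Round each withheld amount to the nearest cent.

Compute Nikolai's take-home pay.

Medicare: $1,883.69 × 0.02 = $37.67
State unemployment insurance (employee share): $1,883.69 × 0.01 = $18.84
Social Security (OASDI): $1,883.69 × 0.05 = $94.18
Paid family leave insurance: $1,883.69 × 0.01 = $18.84
Roth 401(k) contribution: $1,883.69 × 0.03 = $56.51
Charity payroll deduction: $158.66
Total deductions = $37.67 + $18.84 + $94.18 + $18.84 + $56.51 + $158.66 = $384.70
Net pay = $1,883.69 − $384.70 = $1,498.99

$1,498.99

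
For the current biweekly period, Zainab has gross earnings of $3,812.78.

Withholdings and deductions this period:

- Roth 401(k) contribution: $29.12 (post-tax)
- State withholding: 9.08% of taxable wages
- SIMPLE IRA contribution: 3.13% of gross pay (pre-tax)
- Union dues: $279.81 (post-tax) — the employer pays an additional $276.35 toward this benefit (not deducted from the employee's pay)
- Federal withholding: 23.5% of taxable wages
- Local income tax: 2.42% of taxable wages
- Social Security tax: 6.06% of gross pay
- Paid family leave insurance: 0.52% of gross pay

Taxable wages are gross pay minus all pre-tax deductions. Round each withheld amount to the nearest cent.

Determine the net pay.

SIMPLE IRA contribution: $3,812.78 × 0.0313 = $119.34
Taxable wages = $3,812.78 − $119.34 = $3,693.44
Local income tax: $3,693.44 × 0.0242 = $89.38
State withholding: $3,693.44 × 0.0908 = $335.36
Federal withholding: $3,693.44 × 0.235 = $867.96
Paid family leave insurance: $3,812.78 × 0.0052 = $19.83
Social Security tax: $3,812.78 × 0.0606 = $231.05
Roth 401(k) contribution: $29.12
Union dues: $279.81
(Employer's $276.35 toward union dues is not withheld from the employee.)
Total deductions = $119.34 + $89.38 + $335.36 + $867.96 + $19.83 + $231.05 + $29.12 + $279.81 = $1,971.85
Net pay = $3,812.78 − $1,971.85 = $1,840.93

$1,840.93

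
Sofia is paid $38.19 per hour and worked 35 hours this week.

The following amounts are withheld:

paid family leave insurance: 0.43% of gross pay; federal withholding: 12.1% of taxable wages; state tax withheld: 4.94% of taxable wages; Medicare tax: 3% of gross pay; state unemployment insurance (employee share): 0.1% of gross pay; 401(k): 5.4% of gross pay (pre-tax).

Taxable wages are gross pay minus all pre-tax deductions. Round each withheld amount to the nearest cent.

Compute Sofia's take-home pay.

$1,001.82

Gross pay: 35 × $38.19 = $1,336.65
401(k): $1,336.65 × 0.054 = $72.18
Taxable wages = $1,336.65 − $72.18 = $1,264.47
Federal withholding: $1,264.47 × 0.121 = $153.00
State tax withheld: $1,264.47 × 0.0494 = $62.46
State unemployment insurance (employee share): $1,336.65 × 0.001 = $1.34
Paid family leave insurance: $1,336.65 × 0.0043 = $5.75
Medicare tax: $1,336.65 × 0.03 = $40.10
Total deductions = $72.18 + $153.00 + $62.46 + $1.34 + $5.75 + $40.10 = $334.83
Net pay = $1,336.65 − $334.83 = $1,001.82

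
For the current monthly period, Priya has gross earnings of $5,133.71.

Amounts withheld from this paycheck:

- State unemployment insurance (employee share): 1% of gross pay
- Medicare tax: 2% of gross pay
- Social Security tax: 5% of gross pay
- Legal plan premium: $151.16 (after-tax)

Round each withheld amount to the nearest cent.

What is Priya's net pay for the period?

$4,571.85

State unemployment insurance (employee share): $5,133.71 × 0.01 = $51.34
Medicare tax: $5,133.71 × 0.02 = $102.67
Social Security tax: $5,133.71 × 0.05 = $256.69
Legal plan premium: $151.16
Total deductions = $51.34 + $102.67 + $256.69 + $151.16 = $561.86
Net pay = $5,133.71 − $561.86 = $4,571.85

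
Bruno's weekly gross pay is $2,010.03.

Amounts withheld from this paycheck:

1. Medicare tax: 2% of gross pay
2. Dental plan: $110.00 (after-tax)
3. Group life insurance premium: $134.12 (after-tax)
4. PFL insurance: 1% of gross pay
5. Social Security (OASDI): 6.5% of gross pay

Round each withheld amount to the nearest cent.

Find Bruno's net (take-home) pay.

PFL insurance: $2,010.03 × 0.01 = $20.10
Social Security (OASDI): $2,010.03 × 0.065 = $130.65
Medicare tax: $2,010.03 × 0.02 = $40.20
Group life insurance premium: $134.12
Dental plan: $110.00
Total deductions = $20.10 + $130.65 + $40.20 + $134.12 + $110.00 = $435.07
Net pay = $2,010.03 − $435.07 = $1,574.96

$1,574.96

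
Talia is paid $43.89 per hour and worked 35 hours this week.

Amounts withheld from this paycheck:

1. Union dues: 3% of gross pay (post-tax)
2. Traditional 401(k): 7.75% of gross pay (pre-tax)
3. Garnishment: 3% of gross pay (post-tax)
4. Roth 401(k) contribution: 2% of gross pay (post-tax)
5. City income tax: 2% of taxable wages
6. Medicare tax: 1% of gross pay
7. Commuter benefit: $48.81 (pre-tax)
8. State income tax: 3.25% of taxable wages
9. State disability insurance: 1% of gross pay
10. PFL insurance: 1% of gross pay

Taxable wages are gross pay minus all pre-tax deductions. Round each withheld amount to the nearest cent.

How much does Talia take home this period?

$1,127.49

Gross pay: 35 × $43.89 = $1,536.15
Commuter benefit: $48.81
Traditional 401(k): $1,536.15 × 0.0775 = $119.05
Pre-tax total = $48.81 + $119.05 = $167.86
Taxable wages = $1,536.15 − $167.86 = $1,368.29
City income tax: $1,368.29 × 0.02 = $27.37
State income tax: $1,368.29 × 0.0325 = $44.47
Medicare tax: $1,536.15 × 0.01 = $15.36
PFL insurance: $1,536.15 × 0.01 = $15.36
State disability insurance: $1,536.15 × 0.01 = $15.36
Roth 401(k) contribution: $1,536.15 × 0.02 = $30.72
Union dues: $1,536.15 × 0.03 = $46.08
Garnishment: $1,536.15 × 0.03 = $46.08
Total deductions = $48.81 + $119.05 + $27.37 + $44.47 + $15.36 + $15.36 + $15.36 + $30.72 + $46.08 + $46.08 = $408.66
Net pay = $1,536.15 − $408.66 = $1,127.49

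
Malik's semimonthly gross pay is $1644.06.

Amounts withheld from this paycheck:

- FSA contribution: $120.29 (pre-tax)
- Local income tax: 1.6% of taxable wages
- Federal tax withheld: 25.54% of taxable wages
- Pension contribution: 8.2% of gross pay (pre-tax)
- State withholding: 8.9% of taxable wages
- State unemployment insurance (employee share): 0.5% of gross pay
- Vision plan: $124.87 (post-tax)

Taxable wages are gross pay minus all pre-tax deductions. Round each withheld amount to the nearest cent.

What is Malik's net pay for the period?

$755.29

FSA contribution: $120.29
Pension contribution: $1644.06 × 0.082 = $134.81
Pre-tax total = $120.29 + $134.81 = $255.10
Taxable wages = $1644.06 − $255.10 = $1388.96
Local income tax: $1388.96 × 0.016 = $22.22
State withholding: $1388.96 × 0.089 = $123.62
Federal tax withheld: $1388.96 × 0.2554 = $354.74
State unemployment insurance (employee share): $1644.06 × 0.005 = $8.22
Vision plan: $124.87
Total deductions = $120.29 + $134.81 + $22.22 + $123.62 + $354.74 + $8.22 + $124.87 = $888.77
Net pay = $1644.06 − $888.77 = $755.29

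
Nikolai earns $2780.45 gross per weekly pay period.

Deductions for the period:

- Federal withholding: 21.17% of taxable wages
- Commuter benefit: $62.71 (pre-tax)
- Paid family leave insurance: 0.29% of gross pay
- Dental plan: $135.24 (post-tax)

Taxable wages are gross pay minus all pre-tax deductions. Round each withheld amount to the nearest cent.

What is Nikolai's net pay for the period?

$1999.09

Commuter benefit: $62.71
Taxable wages = $2780.45 − $62.71 = $2717.74
Federal withholding: $2717.74 × 0.2117 = $575.35
Paid family leave insurance: $2780.45 × 0.0029 = $8.06
Dental plan: $135.24
Total deductions = $62.71 + $575.35 + $8.06 + $135.24 = $781.36
Net pay = $2780.45 − $781.36 = $1999.09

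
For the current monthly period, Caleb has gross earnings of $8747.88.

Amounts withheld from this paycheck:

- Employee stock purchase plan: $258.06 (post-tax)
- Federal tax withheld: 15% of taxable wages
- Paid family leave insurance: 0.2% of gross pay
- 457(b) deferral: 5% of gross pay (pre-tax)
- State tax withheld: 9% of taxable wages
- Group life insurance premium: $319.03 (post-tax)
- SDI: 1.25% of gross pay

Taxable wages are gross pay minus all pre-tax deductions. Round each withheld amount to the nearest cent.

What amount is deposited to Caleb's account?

457(b) deferral: $8747.88 × 0.05 = $437.39
Taxable wages = $8747.88 − $437.39 = $8310.49
Federal tax withheld: $8310.49 × 0.15 = $1246.57
State tax withheld: $8310.49 × 0.09 = $747.94
SDI: $8747.88 × 0.0125 = $109.35
Paid family leave insurance: $8747.88 × 0.002 = $17.50
Group life insurance premium: $319.03
Employee stock purchase plan: $258.06
Total deductions = $437.39 + $1246.57 + $747.94 + $109.35 + $17.50 + $319.03 + $258.06 = $3135.84
Net pay = $8747.88 − $3135.84 = $5612.04

$5612.04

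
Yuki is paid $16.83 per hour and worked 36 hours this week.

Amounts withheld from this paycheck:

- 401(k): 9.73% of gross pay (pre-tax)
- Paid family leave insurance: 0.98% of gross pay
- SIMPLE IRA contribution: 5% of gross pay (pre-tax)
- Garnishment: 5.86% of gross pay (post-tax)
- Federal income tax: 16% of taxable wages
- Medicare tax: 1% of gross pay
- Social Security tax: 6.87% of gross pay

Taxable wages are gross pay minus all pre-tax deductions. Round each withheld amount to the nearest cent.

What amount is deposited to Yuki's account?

$344.86

Gross pay: 36 × $16.83 = $605.88
401(k): $605.88 × 0.0973 = $58.95
SIMPLE IRA contribution: $605.88 × 0.05 = $30.29
Pre-tax total = $58.95 + $30.29 = $89.24
Taxable wages = $605.88 − $89.24 = $516.64
Federal income tax: $516.64 × 0.16 = $82.66
Social Security tax: $605.88 × 0.0687 = $41.62
Medicare tax: $605.88 × 0.01 = $6.06
Paid family leave insurance: $605.88 × 0.0098 = $5.94
Garnishment: $605.88 × 0.0586 = $35.50
Total deductions = $58.95 + $30.29 + $82.66 + $41.62 + $6.06 + $5.94 + $35.50 = $261.02
Net pay = $605.88 − $261.02 = $344.86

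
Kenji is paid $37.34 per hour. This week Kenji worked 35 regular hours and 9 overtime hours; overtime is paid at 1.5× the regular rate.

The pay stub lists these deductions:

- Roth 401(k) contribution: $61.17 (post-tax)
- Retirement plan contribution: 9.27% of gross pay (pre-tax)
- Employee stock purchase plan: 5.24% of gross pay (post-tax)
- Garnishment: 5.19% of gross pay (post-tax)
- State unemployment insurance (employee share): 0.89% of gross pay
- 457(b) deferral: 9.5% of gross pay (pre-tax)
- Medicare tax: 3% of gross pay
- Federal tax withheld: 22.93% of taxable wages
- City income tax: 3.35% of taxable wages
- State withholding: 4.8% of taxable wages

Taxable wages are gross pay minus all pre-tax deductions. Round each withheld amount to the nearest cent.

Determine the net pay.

$693.35

Regular pay: 35 × $37.34 = $1306.90
Overtime pay: 9 × $37.34 × 1.5 = $504.09
Gross pay = $1306.90 + $504.09 = $1810.99
457(b) deferral: $1810.99 × 0.095 = $172.04
Retirement plan contribution: $1810.99 × 0.0927 = $167.88
Pre-tax total = $172.04 + $167.88 = $339.92
Taxable wages = $1810.99 − $339.92 = $1471.07
State withholding: $1471.07 × 0.048 = $70.61
Federal tax withheld: $1471.07 × 0.2293 = $337.32
City income tax: $1471.07 × 0.0335 = $49.28
Medicare tax: $1810.99 × 0.03 = $54.33
State unemployment insurance (employee share): $1810.99 × 0.0089 = $16.12
Roth 401(k) contribution: $61.17
Garnishment: $1810.99 × 0.0519 = $93.99
Employee stock purchase plan: $1810.99 × 0.0524 = $94.90
Total deductions = $172.04 + $167.88 + $70.61 + $337.32 + $49.28 + $54.33 + $16.12 + $61.17 + $93.99 + $94.90 = $1117.64
Net pay = $1810.99 − $1117.64 = $693.35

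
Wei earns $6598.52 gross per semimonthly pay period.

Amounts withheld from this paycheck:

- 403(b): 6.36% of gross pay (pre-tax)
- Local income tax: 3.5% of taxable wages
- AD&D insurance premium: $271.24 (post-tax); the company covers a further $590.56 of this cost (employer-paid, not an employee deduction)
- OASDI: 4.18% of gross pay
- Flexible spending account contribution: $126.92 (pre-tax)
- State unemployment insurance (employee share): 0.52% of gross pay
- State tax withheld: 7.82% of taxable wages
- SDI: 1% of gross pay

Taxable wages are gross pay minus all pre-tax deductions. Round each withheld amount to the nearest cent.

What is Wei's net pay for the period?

$4719.49

403(b): $6598.52 × 0.0636 = $419.67
Flexible spending account contribution: $126.92
Pre-tax total = $419.67 + $126.92 = $546.59
Taxable wages = $6598.52 − $546.59 = $6051.93
State tax withheld: $6051.93 × 0.0782 = $473.26
Local income tax: $6051.93 × 0.035 = $211.82
State unemployment insurance (employee share): $6598.52 × 0.0052 = $34.31
OASDI: $6598.52 × 0.0418 = $275.82
SDI: $6598.52 × 0.01 = $65.99
AD&D insurance premium: $271.24
(Employer's $590.56 toward AD&D insurance premium is not withheld from the employee.)
Total deductions = $419.67 + $126.92 + $473.26 + $211.82 + $34.31 + $275.82 + $65.99 + $271.24 = $1879.03
Net pay = $6598.52 − $1879.03 = $4719.49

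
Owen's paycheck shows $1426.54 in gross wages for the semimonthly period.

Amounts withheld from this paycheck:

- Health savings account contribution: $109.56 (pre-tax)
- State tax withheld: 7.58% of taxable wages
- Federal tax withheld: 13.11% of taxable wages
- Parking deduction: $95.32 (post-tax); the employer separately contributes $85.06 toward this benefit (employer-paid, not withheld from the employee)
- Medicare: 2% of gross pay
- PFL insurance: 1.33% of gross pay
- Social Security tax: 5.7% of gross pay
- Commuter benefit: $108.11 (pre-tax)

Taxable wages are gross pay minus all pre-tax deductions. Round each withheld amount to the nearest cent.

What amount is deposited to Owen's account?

$734.63

Commuter benefit: $108.11
Health savings account contribution: $109.56
Pre-tax total = $108.11 + $109.56 = $217.67
Taxable wages = $1426.54 − $217.67 = $1208.87
Federal tax withheld: $1208.87 × 0.1311 = $158.48
State tax withheld: $1208.87 × 0.0758 = $91.63
Social Security tax: $1426.54 × 0.057 = $81.31
PFL insurance: $1426.54 × 0.0133 = $18.97
Medicare: $1426.54 × 0.02 = $28.53
Parking deduction: $95.32
(Employer's $85.06 toward parking deduction is not withheld from the employee.)
Total deductions = $108.11 + $109.56 + $158.48 + $91.63 + $81.31 + $18.97 + $28.53 + $95.32 = $691.91
Net pay = $1426.54 − $691.91 = $734.63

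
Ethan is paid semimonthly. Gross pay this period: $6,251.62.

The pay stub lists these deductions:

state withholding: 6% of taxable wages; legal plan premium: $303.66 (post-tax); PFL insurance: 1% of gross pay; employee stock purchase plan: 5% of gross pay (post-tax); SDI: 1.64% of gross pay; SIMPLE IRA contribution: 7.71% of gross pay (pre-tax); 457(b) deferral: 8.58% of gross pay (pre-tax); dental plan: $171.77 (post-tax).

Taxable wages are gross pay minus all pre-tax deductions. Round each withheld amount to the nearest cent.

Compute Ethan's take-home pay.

$3,966.18

SIMPLE IRA contribution: $6,251.62 × 0.0771 = $482.00
457(b) deferral: $6,251.62 × 0.0858 = $536.39
Pre-tax total = $482.00 + $536.39 = $1,018.39
Taxable wages = $6,251.62 − $1,018.39 = $5,233.23
State withholding: $5,233.23 × 0.06 = $313.99
SDI: $6,251.62 × 0.0164 = $102.53
PFL insurance: $6,251.62 × 0.01 = $62.52
Dental plan: $171.77
Legal plan premium: $303.66
Employee stock purchase plan: $6,251.62 × 0.05 = $312.58
Total deductions = $482.00 + $536.39 + $313.99 + $102.53 + $62.52 + $171.77 + $303.66 + $312.58 = $2,285.44
Net pay = $6,251.62 − $2,285.44 = $3,966.18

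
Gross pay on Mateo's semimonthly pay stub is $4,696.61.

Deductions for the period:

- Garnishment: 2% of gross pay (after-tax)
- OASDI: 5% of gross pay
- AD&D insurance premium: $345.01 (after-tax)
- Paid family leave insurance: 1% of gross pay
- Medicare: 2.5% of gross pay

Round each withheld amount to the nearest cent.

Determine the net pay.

$3,858.45

Medicare: $4,696.61 × 0.025 = $117.42
OASDI: $4,696.61 × 0.05 = $234.83
Paid family leave insurance: $4,696.61 × 0.01 = $46.97
Garnishment: $4,696.61 × 0.02 = $93.93
AD&D insurance premium: $345.01
Total deductions = $117.42 + $234.83 + $46.97 + $93.93 + $345.01 = $838.16
Net pay = $4,696.61 − $838.16 = $3,858.45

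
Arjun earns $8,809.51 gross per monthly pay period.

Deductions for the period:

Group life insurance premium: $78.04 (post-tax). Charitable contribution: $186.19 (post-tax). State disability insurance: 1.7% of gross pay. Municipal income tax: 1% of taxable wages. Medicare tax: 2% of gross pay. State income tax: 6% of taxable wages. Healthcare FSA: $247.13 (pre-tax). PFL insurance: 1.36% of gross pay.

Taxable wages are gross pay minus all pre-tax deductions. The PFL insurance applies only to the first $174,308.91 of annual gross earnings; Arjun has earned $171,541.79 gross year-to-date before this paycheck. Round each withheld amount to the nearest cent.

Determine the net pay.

Healthcare FSA: $247.13
Taxable wages = $8,809.51 − $247.13 = $8,562.38
State income tax: $8,562.38 × 0.06 = $513.74
Municipal income tax: $8,562.38 × 0.01 = $85.62
PFL insurance: only $174,308.91 − $171,541.79 = $2,767.12 of this check is subject → $2,767.12 × 0.0136 = $37.63
Medicare tax: $8,809.51 × 0.02 = $176.19
State disability insurance: $8,809.51 × 0.017 = $149.76
Charitable contribution: $186.19
Group life insurance premium: $78.04
Total deductions = $247.13 + $513.74 + $85.62 + $37.63 + $176.19 + $149.76 + $186.19 + $78.04 = $1,474.30
Net pay = $8,809.51 − $1,474.30 = $7,335.21

$7,335.21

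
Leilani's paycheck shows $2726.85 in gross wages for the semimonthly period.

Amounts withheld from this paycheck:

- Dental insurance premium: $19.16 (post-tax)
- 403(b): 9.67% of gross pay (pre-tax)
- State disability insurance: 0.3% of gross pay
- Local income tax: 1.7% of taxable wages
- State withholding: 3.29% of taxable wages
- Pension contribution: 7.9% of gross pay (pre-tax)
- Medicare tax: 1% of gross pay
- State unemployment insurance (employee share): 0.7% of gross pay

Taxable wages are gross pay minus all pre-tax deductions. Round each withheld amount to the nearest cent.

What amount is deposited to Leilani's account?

403(b): $2726.85 × 0.0967 = $263.69
Pension contribution: $2726.85 × 0.079 = $215.42
Pre-tax total = $263.69 + $215.42 = $479.11
Taxable wages = $2726.85 − $479.11 = $2247.74
Local income tax: $2247.74 × 0.017 = $38.21
State withholding: $2247.74 × 0.0329 = $73.95
State unemployment insurance (employee share): $2726.85 × 0.007 = $19.09
State disability insurance: $2726.85 × 0.003 = $8.18
Medicare tax: $2726.85 × 0.01 = $27.27
Dental insurance premium: $19.16
Total deductions = $263.69 + $215.42 + $38.21 + $73.95 + $19.09 + $8.18 + $27.27 + $19.16 = $664.97
Net pay = $2726.85 − $664.97 = $2061.88

$2061.88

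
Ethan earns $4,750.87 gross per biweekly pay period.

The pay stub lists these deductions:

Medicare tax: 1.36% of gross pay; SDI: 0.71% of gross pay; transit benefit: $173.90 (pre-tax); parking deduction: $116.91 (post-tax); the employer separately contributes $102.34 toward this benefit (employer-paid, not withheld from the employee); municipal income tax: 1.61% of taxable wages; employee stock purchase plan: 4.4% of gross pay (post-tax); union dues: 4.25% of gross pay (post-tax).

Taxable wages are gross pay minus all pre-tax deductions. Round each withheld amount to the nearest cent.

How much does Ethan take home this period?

$3,877.08

Transit benefit: $173.90
Taxable wages = $4,750.87 − $173.90 = $4,576.97
Municipal income tax: $4,576.97 × 0.0161 = $73.69
SDI: $4,750.87 × 0.0071 = $33.73
Medicare tax: $4,750.87 × 0.0136 = $64.61
Employee stock purchase plan: $4,750.87 × 0.044 = $209.04
Union dues: $4,750.87 × 0.0425 = $201.91
Parking deduction: $116.91
(Employer's $102.34 toward parking deduction is not withheld from the employee.)
Total deductions = $173.90 + $73.69 + $33.73 + $64.61 + $209.04 + $201.91 + $116.91 = $873.79
Net pay = $4,750.87 − $873.79 = $3,877.08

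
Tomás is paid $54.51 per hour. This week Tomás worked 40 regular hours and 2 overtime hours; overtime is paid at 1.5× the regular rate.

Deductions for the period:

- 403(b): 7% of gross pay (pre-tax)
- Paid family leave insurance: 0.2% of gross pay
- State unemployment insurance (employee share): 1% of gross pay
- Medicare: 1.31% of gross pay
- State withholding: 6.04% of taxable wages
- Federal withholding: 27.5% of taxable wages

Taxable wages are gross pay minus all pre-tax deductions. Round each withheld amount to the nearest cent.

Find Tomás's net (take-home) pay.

Regular pay: 40 × $54.51 = $2,180.40
Overtime pay: 2 × $54.51 × 1.5 = $163.53
Gross pay = $2,180.40 + $163.53 = $2,343.93
403(b): $2,343.93 × 0.07 = $164.08
Taxable wages = $2,343.93 − $164.08 = $2,179.85
Federal withholding: $2,179.85 × 0.275 = $599.46
State withholding: $2,179.85 × 0.0604 = $131.66
Medicare: $2,343.93 × 0.0131 = $30.71
Paid family leave insurance: $2,343.93 × 0.002 = $4.69
State unemployment insurance (employee share): $2,343.93 × 0.01 = $23.44
Total deductions = $164.08 + $599.46 + $131.66 + $30.71 + $4.69 + $23.44 = $954.04
Net pay = $2,343.93 − $954.04 = $1,389.89

$1,389.89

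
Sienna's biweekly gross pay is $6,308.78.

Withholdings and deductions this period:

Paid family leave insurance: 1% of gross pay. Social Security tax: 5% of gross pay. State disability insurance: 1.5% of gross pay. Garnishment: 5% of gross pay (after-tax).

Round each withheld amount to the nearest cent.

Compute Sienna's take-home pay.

$5,520.18

State disability insurance: $6,308.78 × 0.015 = $94.63
Social Security tax: $6,308.78 × 0.05 = $315.44
Paid family leave insurance: $6,308.78 × 0.01 = $63.09
Garnishment: $6,308.78 × 0.05 = $315.44
Total deductions = $94.63 + $315.44 + $63.09 + $315.44 = $788.60
Net pay = $6,308.78 − $788.60 = $5,520.18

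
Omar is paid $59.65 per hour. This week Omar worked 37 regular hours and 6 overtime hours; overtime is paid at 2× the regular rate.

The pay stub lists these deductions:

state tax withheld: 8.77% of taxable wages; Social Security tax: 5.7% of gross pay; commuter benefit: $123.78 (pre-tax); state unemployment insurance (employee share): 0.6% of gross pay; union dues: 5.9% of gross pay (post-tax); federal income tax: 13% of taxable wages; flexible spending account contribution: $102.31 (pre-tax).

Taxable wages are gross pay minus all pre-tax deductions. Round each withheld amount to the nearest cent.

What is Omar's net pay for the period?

Regular pay: 37 × $59.65 = $2,207.05
Overtime pay: 6 × $59.65 × 2 = $715.80
Gross pay = $2,207.05 + $715.80 = $2,922.85
Commuter benefit: $123.78
Flexible spending account contribution: $102.31
Pre-tax total = $123.78 + $102.31 = $226.09
Taxable wages = $2,922.85 − $226.09 = $2,696.76
State tax withheld: $2,696.76 × 0.0877 = $236.51
Federal income tax: $2,696.76 × 0.13 = $350.58
Social Security tax: $2,922.85 × 0.057 = $166.60
State unemployment insurance (employee share): $2,922.85 × 0.006 = $17.54
Union dues: $2,922.85 × 0.059 = $172.45
Total deductions = $123.78 + $102.31 + $236.51 + $350.58 + $166.60 + $17.54 + $172.45 = $1,169.77
Net pay = $2,922.85 − $1,169.77 = $1,753.08

$1,753.08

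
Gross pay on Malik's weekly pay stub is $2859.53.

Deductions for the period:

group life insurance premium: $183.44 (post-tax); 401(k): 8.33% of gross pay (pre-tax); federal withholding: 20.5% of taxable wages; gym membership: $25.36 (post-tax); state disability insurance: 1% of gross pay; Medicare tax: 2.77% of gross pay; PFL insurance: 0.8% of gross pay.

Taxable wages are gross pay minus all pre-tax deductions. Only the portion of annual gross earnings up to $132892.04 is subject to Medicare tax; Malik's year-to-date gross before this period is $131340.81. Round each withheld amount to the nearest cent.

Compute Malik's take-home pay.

401(k): $2859.53 × 0.0833 = $238.20
Taxable wages = $2859.53 − $238.20 = $2621.33
Federal withholding: $2621.33 × 0.205 = $537.37
Medicare tax: only $132892.04 − $131340.81 = $1551.23 of this check is subject → $1551.23 × 0.0277 = $42.97
PFL insurance: $2859.53 × 0.008 = $22.88
State disability insurance: $2859.53 × 0.01 = $28.60
Gym membership: $25.36
Group life insurance premium: $183.44
Total deductions = $238.20 + $537.37 + $42.97 + $22.88 + $28.60 + $25.36 + $183.44 = $1078.82
Net pay = $2859.53 − $1078.82 = $1780.71

$1780.71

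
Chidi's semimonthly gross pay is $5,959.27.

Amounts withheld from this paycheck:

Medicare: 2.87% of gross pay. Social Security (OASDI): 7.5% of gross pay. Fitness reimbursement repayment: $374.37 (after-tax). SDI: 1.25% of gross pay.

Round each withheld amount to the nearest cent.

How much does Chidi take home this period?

Social Security (OASDI): $5,959.27 × 0.075 = $446.95
Medicare: $5,959.27 × 0.0287 = $171.03
SDI: $5,959.27 × 0.0125 = $74.49
Fitness reimbursement repayment: $374.37
Total deductions = $446.95 + $171.03 + $74.49 + $374.37 = $1,066.84
Net pay = $5,959.27 − $1,066.84 = $4,892.43

$4,892.43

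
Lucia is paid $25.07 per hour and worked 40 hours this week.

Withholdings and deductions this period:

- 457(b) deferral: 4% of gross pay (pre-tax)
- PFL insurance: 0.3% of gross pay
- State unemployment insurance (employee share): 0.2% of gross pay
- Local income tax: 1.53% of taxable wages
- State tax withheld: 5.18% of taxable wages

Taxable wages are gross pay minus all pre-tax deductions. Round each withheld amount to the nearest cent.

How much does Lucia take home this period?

Gross pay: 40 × $25.07 = $1,002.80
457(b) deferral: $1,002.80 × 0.04 = $40.11
Taxable wages = $1,002.80 − $40.11 = $962.69
State tax withheld: $962.69 × 0.0518 = $49.87
Local income tax: $962.69 × 0.0153 = $14.73
PFL insurance: $1,002.80 × 0.003 = $3.01
State unemployment insurance (employee share): $1,002.80 × 0.002 = $2.01
Total deductions = $40.11 + $49.87 + $14.73 + $3.01 + $2.01 = $109.73
Net pay = $1,002.80 − $109.73 = $893.07

$893.07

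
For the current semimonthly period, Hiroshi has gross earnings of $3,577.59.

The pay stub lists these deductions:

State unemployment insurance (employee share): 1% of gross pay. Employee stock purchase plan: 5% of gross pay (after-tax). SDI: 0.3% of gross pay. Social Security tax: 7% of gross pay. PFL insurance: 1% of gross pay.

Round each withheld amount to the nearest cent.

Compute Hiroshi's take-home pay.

PFL insurance: $3,577.59 × 0.01 = $35.78
SDI: $3,577.59 × 0.003 = $10.73
Social Security tax: $3,577.59 × 0.07 = $250.43
State unemployment insurance (employee share): $3,577.59 × 0.01 = $35.78
Employee stock purchase plan: $3,577.59 × 0.05 = $178.88
Total deductions = $35.78 + $10.73 + $250.43 + $35.78 + $178.88 = $511.60
Net pay = $3,577.59 − $511.60 = $3,065.99

$3,065.99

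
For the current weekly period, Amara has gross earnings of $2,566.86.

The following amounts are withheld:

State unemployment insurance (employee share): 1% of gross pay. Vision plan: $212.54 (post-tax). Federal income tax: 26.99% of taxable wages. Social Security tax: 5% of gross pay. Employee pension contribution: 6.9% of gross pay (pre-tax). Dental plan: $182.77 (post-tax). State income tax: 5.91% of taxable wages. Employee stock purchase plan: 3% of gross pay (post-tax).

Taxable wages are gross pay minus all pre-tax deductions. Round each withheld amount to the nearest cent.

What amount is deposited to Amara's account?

Employee pension contribution: $2,566.86 × 0.069 = $177.11
Taxable wages = $2,566.86 − $177.11 = $2,389.75
State income tax: $2,389.75 × 0.0591 = $141.23
Federal income tax: $2,389.75 × 0.2699 = $644.99
State unemployment insurance (employee share): $2,566.86 × 0.01 = $25.67
Social Security tax: $2,566.86 × 0.05 = $128.34
Vision plan: $212.54
Employee stock purchase plan: $2,566.86 × 0.03 = $77.01
Dental plan: $182.77
Total deductions = $177.11 + $141.23 + $644.99 + $25.67 + $128.34 + $212.54 + $77.01 + $182.77 = $1,589.66
Net pay = $2,566.86 − $1,589.66 = $977.20

$977.20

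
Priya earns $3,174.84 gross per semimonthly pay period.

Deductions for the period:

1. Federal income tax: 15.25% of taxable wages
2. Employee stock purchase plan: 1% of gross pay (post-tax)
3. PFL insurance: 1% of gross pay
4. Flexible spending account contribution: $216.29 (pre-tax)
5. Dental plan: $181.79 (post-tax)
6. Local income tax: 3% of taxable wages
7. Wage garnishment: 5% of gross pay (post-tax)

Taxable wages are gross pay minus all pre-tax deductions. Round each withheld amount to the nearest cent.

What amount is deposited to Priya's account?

$2,014.58

Flexible spending account contribution: $216.29
Taxable wages = $3,174.84 − $216.29 = $2,958.55
Local income tax: $2,958.55 × 0.03 = $88.76
Federal income tax: $2,958.55 × 0.1525 = $451.18
PFL insurance: $3,174.84 × 0.01 = $31.75
Dental plan: $181.79
Employee stock purchase plan: $3,174.84 × 0.01 = $31.75
Wage garnishment: $3,174.84 × 0.05 = $158.74
Total deductions = $216.29 + $88.76 + $451.18 + $31.75 + $181.79 + $31.75 + $158.74 = $1,160.26
Net pay = $3,174.84 − $1,160.26 = $2,014.58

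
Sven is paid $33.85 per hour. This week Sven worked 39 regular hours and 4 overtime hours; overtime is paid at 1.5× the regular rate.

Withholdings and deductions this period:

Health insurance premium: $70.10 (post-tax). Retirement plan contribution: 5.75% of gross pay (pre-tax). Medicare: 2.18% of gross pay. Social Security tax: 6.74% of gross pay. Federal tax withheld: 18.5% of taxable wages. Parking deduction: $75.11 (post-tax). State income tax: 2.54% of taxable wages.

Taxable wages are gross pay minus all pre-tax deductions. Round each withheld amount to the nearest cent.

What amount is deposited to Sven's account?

$852.50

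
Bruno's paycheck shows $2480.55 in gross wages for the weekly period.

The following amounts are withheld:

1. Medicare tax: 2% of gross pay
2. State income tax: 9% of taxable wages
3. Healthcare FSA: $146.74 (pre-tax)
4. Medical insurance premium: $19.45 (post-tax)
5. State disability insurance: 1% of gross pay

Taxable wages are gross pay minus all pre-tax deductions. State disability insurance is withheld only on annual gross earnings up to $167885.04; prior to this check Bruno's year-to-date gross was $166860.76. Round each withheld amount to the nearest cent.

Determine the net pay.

Healthcare FSA: $146.74
Taxable wages = $2480.55 − $146.74 = $2333.81
State income tax: $2333.81 × 0.09 = $210.04
Medicare tax: $2480.55 × 0.02 = $49.61
State disability insurance: only $167885.04 − $166860.76 = $1024.28 of this check is subject → $1024.28 × 0.01 = $10.24
Medical insurance premium: $19.45
Total deductions = $146.74 + $210.04 + $49.61 + $10.24 + $19.45 = $436.08
Net pay = $2480.55 − $436.08 = $2044.47

$2044.47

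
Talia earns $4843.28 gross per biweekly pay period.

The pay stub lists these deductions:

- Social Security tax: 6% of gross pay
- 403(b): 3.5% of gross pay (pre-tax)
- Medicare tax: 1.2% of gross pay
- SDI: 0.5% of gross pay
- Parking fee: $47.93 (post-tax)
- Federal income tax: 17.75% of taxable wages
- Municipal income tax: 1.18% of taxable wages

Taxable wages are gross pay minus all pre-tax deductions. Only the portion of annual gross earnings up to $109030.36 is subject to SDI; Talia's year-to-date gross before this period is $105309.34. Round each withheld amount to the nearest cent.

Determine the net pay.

$3373.77

403(b): $4843.28 × 0.035 = $169.51
Taxable wages = $4843.28 − $169.51 = $4673.77
Federal income tax: $4673.77 × 0.1775 = $829.59
Municipal income tax: $4673.77 × 0.0118 = $55.15
Medicare tax: $4843.28 × 0.012 = $58.12
Social Security tax: $4843.28 × 0.06 = $290.60
SDI: only $109030.36 − $105309.34 = $3721.02 of this check is subject → $3721.02 × 0.005 = $18.61
Parking fee: $47.93
Total deductions = $169.51 + $829.59 + $55.15 + $58.12 + $290.60 + $18.61 + $47.93 = $1469.51
Net pay = $4843.28 − $1469.51 = $3373.77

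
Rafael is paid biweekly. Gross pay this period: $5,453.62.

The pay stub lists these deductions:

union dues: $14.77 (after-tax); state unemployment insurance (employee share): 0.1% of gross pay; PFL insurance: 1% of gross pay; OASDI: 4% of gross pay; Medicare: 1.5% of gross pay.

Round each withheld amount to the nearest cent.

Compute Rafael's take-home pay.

State unemployment insurance (employee share): $5,453.62 × 0.001 = $5.45
OASDI: $5,453.62 × 0.04 = $218.14
Medicare: $5,453.62 × 0.015 = $81.80
PFL insurance: $5,453.62 × 0.01 = $54.54
Union dues: $14.77
Total deductions = $5.45 + $218.14 + $81.80 + $54.54 + $14.77 = $374.70
Net pay = $5,453.62 − $374.70 = $5,078.92

$5,078.92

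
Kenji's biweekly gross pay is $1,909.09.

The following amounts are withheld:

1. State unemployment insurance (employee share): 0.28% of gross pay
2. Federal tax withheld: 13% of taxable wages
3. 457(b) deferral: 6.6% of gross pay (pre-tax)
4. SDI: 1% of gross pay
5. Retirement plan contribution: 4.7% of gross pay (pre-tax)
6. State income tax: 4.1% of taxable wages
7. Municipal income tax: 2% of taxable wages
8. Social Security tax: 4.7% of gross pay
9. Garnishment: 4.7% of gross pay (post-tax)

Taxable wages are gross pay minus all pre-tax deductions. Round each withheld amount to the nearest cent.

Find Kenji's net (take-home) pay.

$1,166.02

Retirement plan contribution: $1,909.09 × 0.047 = $89.73
457(b) deferral: $1,909.09 × 0.066 = $126.00
Pre-tax total = $89.73 + $126.00 = $215.73
Taxable wages = $1,909.09 − $215.73 = $1,693.36
Federal tax withheld: $1,693.36 × 0.13 = $220.14
State income tax: $1,693.36 × 0.041 = $69.43
Municipal income tax: $1,693.36 × 0.02 = $33.87
State unemployment insurance (employee share): $1,909.09 × 0.0028 = $5.35
Social Security tax: $1,909.09 × 0.047 = $89.73
SDI: $1,909.09 × 0.01 = $19.09
Garnishment: $1,909.09 × 0.047 = $89.73
Total deductions = $89.73 + $126.00 + $220.14 + $69.43 + $33.87 + $5.35 + $89.73 + $19.09 + $89.73 = $743.07
Net pay = $1,909.09 − $743.07 = $1,166.02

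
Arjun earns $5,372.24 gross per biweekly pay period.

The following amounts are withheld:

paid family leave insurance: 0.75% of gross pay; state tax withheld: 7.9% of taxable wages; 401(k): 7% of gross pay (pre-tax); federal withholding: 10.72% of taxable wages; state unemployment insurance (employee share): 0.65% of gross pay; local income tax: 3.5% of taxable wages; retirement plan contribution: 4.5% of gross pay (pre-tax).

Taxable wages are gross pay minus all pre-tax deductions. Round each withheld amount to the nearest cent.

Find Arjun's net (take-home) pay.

$3,627.54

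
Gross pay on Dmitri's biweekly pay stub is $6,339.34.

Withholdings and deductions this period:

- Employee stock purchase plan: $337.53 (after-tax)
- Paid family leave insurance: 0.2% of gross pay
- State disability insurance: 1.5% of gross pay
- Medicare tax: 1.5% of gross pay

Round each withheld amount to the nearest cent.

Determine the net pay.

$5,798.95

Medicare tax: $6,339.34 × 0.015 = $95.09
Paid family leave insurance: $6,339.34 × 0.002 = $12.68
State disability insurance: $6,339.34 × 0.015 = $95.09
Employee stock purchase plan: $337.53
Total deductions = $95.09 + $12.68 + $95.09 + $337.53 = $540.39
Net pay = $6,339.34 − $540.39 = $5,798.95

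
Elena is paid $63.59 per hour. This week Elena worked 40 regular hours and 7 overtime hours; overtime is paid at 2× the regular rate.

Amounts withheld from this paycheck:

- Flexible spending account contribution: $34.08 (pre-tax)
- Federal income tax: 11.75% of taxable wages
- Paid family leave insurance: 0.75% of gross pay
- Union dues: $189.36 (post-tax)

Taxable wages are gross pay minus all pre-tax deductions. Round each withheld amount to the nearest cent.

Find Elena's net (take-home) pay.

Regular pay: 40 × $63.59 = $2,543.60
Overtime pay: 7 × $63.59 × 2 = $890.26
Gross pay = $2,543.60 + $890.26 = $3,433.86
Flexible spending account contribution: $34.08
Taxable wages = $3,433.86 − $34.08 = $3,399.78
Federal income tax: $3,399.78 × 0.1175 = $399.47
Paid family leave insurance: $3,433.86 × 0.0075 = $25.75
Union dues: $189.36
Total deductions = $34.08 + $399.47 + $25.75 + $189.36 = $648.66
Net pay = $3,433.86 − $648.66 = $2,785.20

$2,785.20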